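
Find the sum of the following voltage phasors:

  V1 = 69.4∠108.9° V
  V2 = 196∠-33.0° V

Step 1 — Convert each phasor to rectangular form:
  V1 = 69.4·(cos(108.9°) + j·sin(108.9°)) = -22.48 + j65.66 V
  V2 = 196·(cos(-33.0°) + j·sin(-33.0°)) = 164.4 - j106.7 V
Step 2 — Sum components: V_total = 141.9 - j41.09 V.
Step 3 — Convert to polar: |V_total| = 147.7 V, ∠V_total = -16.1°.

V_total = 147.7∠-16.1° V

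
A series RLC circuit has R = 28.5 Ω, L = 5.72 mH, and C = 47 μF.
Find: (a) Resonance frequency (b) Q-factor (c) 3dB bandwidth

Step 1 — Resonance: ω₀ = 1/√(LC) = 1/√(0.00572·4.7e-05) = 1929 rad/s.
Step 2 — f₀ = ω₀/(2π) = 307 Hz.
Step 3 — Series Q: Q = ω₀L/R = 1929·0.00572/28.5 = 0.3871.
Step 4 — Bandwidth: Δω = ω₀/Q = 4983 rad/s; BW = Δω/(2π) = 793 Hz.

(a) f₀ = 307 Hz  (b) Q = 0.3871  (c) BW = 793 Hz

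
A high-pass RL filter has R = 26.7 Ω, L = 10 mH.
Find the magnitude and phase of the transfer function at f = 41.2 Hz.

Step 1 — Angular frequency: ω = 2π·41.2 = 258.9 rad/s.
Step 2 — Transfer function: H(jω) = jωL/(R + jωL).
Step 3 — Numerator jωL = j·2.589; denominator R + jωL = 26.7 + j2.589.
Step 4 — H = 0.009313 + j0.09605.
Step 5 — Magnitude: |H| = 0.0965 (-20.3 dB); phase: φ = 84.5°.

|H| = 0.0965 (-20.3 dB), φ = 84.5°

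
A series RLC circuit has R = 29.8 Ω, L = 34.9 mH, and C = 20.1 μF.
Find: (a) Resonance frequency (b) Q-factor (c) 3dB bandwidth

Step 1 — Resonance: ω₀ = 1/√(LC) = 1/√(0.0349·2.01e-05) = 1194 rad/s.
Step 2 — f₀ = ω₀/(2π) = 190 Hz.
Step 3 — Series Q: Q = ω₀L/R = 1194·0.0349/29.8 = 1.398.
Step 4 — Bandwidth: Δω = ω₀/Q = 853.9 rad/s; BW = Δω/(2π) = 135.9 Hz.

(a) f₀ = 190 Hz  (b) Q = 1.398  (c) BW = 135.9 Hz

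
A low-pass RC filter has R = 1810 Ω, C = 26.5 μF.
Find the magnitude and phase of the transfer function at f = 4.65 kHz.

Step 1 — Angular frequency: ω = 2π·4650 = 2.922e+04 rad/s.
Step 2 — Transfer function: H(jω) = 1/(1 + jωRC).
Step 3 — Denominator: 1 + jωRC = 1 + j·2.922e+04·1810·2.65e-05 = 1 + j1401.
Step 4 — H = 5.092e-07 - j0.0007136.
Step 5 — Magnitude: |H| = 0.0007136 (-62.9 dB); phase: φ = -90.0°.

|H| = 0.0007136 (-62.9 dB), φ = -90.0°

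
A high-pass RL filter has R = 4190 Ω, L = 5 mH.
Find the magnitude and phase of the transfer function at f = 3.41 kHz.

Step 1 — Angular frequency: ω = 2π·3410 = 2.143e+04 rad/s.
Step 2 — Transfer function: H(jω) = jωL/(R + jωL).
Step 3 — Numerator jωL = j·107.1; denominator R + jωL = 4190 + j107.1.
Step 4 — H = 0.0006533 + j0.02555.
Step 5 — Magnitude: |H| = 0.02556 (-31.8 dB); phase: φ = 88.5°.

|H| = 0.02556 (-31.8 dB), φ = 88.5°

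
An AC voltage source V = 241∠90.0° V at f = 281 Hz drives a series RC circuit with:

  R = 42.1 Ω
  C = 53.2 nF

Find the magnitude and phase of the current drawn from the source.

Step 1 — Angular frequency: ω = 2π·f = 2π·281 = 1766 rad/s.
Step 2 — Component impedances:
  R: Z = R = 42.1 Ω
  C: Z = 1/(jωC) = -j/(ω·C) = 0 - j1.065e+04 Ω
Step 3 — Series combination: Z_total = R + C = 42.1 - j1.065e+04 Ω = 1.065e+04∠-89.8° Ω.
Step 4 — Source phasor: V = 241∠90.0° V = 0 + j241 V.
Step 5 — Ohm's law: I = V / Z_total = (0 + j241) / (42.1 - j1.065e+04) = -0.02264 + j8.951e-05 A.
Step 6 — Convert to polar: |I| = 0.02264 A, ∠I = 179.8°.

I = 0.02264∠179.8° A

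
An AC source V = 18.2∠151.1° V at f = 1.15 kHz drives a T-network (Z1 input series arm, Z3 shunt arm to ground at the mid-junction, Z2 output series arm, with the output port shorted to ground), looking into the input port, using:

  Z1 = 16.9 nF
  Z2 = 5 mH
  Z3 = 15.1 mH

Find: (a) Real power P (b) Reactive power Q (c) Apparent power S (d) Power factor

Step 1 — Angular frequency: ω = 2π·f = 2π·1150 = 7226 rad/s.
Step 2 — Component impedances:
  Z1: Z = 1/(jωC) = -j/(ω·C) = 0 - j8189 Ω
  Z2: Z = jωL = j·7226·0.005 = 0 + j36.13 Ω
  Z3: Z = jωL = j·7226·0.0151 = 0 + j109.1 Ω
Step 3 — With the output port shorted to ground, the output series arm Z2 runs from the junction to ground; the shunt arm Z3 also runs from the junction to ground. They appear in parallel: Z3 || Z2 = 0 + j27.14 Ω.
Step 4 — Series with input arm Z1: Z_in = Z1 + (Z3 || Z2) = 0 - j8162 Ω = 8162∠-90.0° Ω.
Step 5 — Source phasor: V = 18.2∠151.1° V = -15.93 + j8.796 V.
Step 6 — Current: I = V / Z = -0.001078 - j0.001952 A = 0.00223∠-118.9° A.
Step 7 — Complex power: S = V·I* = 0 - j0.04058 VA.
Step 8 — Real power: P = Re(S) = 0 W.
Step 9 — Reactive power: Q = Im(S) = -0.04058 VAR.
Step 10 — Apparent power: |S| = 0.04058 VA.
Step 11 — Power factor: PF = P/|S| = 0 (leading).

(a) P = 0 W  (b) Q = -0.04058 VAR  (c) S = 0.04058 VA  (d) PF = 0 (leading)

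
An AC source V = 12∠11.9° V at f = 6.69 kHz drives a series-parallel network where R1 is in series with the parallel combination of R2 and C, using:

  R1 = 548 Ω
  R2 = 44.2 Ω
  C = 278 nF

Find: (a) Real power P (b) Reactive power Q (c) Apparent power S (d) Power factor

Step 1 — Angular frequency: ω = 2π·f = 2π·6690 = 4.203e+04 rad/s.
Step 2 — Component impedances:
  R1: Z = R = 548 Ω
  R2: Z = R = 44.2 Ω
  C: Z = 1/(jωC) = -j/(ω·C) = 0 - j85.58 Ω
Step 3 — Parallel branch: R2 || C = 1/(1/R2 + 1/C) = 34.89 - j18.02 Ω.
Step 4 — Series with R1: Z_total = R1 + (R2 || C) = 582.9 - j18.02 Ω = 583.2∠-1.8° Ω.
Step 5 — Source phasor: V = 12∠11.9° V = 11.74 + j2.474 V.
Step 6 — Current: I = V / Z = 0.01999 + j0.004863 A = 0.02058∠13.7° A.
Step 7 — Complex power: S = V·I* = 0.2468 - j0.007631 VA.
Step 8 — Real power: P = Re(S) = 0.2468 W.
Step 9 — Reactive power: Q = Im(S) = -0.007631 VAR.
Step 10 — Apparent power: |S| = 0.2469 VA.
Step 11 — Power factor: PF = P/|S| = 0.9995 (leading).

(a) P = 0.2468 W  (b) Q = -0.007631 VAR  (c) S = 0.2469 VA  (d) PF = 0.9995 (leading)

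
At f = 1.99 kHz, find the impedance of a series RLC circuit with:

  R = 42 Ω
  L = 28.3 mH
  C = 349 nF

Step 1 — Angular frequency: ω = 2π·f = 2π·1990 = 1.25e+04 rad/s.
Step 2 — Component impedances:
  R: Z = R = 42 Ω
  L: Z = jωL = j·1.25e+04·0.0283 = 0 + j353.9 Ω
  C: Z = 1/(jωC) = -j/(ω·C) = 0 - j229.2 Ω
Step 3 — Series combination: Z_total = R + L + C = 42 + j124.7 Ω = 131.6∠71.4° Ω.

Z = 42 + j124.7 Ω = 131.6∠71.4° Ω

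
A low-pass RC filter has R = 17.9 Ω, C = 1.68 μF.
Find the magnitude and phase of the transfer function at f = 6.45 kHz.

Step 1 — Angular frequency: ω = 2π·6450 = 4.053e+04 rad/s.
Step 2 — Transfer function: H(jω) = 1/(1 + jωRC).
Step 3 — Denominator: 1 + jωRC = 1 + j·4.053e+04·17.9·1.68e-06 = 1 + j1.219.
Step 4 — H = 0.4024 - j0.4904.
Step 5 — Magnitude: |H| = 0.6343 (-4.0 dB); phase: φ = -50.6°.

|H| = 0.6343 (-4.0 dB), φ = -50.6°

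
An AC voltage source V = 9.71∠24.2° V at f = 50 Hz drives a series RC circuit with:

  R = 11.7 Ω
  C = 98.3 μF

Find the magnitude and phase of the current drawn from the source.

Step 1 — Angular frequency: ω = 2π·f = 2π·50 = 314.2 rad/s.
Step 2 — Component impedances:
  R: Z = R = 11.7 Ω
  C: Z = 1/(jωC) = -j/(ω·C) = 0 - j32.38 Ω
Step 3 — Series combination: Z_total = R + C = 11.7 - j32.38 Ω = 34.43∠-70.1° Ω.
Step 4 — Source phasor: V = 9.71∠24.2° V = 8.857 + j3.98 V.
Step 5 — Ohm's law: I = V / Z_total = (8.857 + j3.98) / (11.7 - j32.38) = -0.02131 + j0.2812 A.
Step 6 — Convert to polar: |I| = 0.282 A, ∠I = 94.3°.

I = 0.282∠94.3° A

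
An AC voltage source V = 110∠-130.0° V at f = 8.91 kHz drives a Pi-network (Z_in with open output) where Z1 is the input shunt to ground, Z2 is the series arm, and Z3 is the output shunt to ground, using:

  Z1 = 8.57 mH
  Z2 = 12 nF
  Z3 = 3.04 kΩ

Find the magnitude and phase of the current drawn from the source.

Step 1 — Angular frequency: ω = 2π·f = 2π·8910 = 5.598e+04 rad/s.
Step 2 — Component impedances:
  Z1: Z = jωL = j·5.598e+04·0.00857 = 0 + j479.8 Ω
  Z2: Z = 1/(jωC) = -j/(ω·C) = 0 - j1489 Ω
  Z3: Z = R = 3040 Ω
Step 3 — With open output, the series arm Z2 and the output shunt Z3 appear in series to ground: Z2 + Z3 = 3040 - j1489 Ω.
Step 4 — Parallel with input shunt Z1: Z_in = Z1 || (Z2 + Z3) = 68.21 + j502.4 Ω = 507∠82.3° Ω.
Step 5 — Source phasor: V = 110∠-130.0° V = -70.71 - j84.26 V.
Step 6 — Ohm's law: I = V / Z_total = (-70.71 - j84.26) / (68.21 + j502.4) = -0.1834 + j0.1158 A.
Step 7 — Convert to polar: |I| = 0.217 A, ∠I = 147.7°.

I = 0.217∠147.7° A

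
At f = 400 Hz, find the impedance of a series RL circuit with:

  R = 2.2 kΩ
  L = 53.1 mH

Step 1 — Angular frequency: ω = 2π·f = 2π·400 = 2513 rad/s.
Step 2 — Component impedances:
  R: Z = R = 2200 Ω
  L: Z = jωL = j·2513·0.0531 = 0 + j133.5 Ω
Step 3 — Series combination: Z_total = R + L = 2200 + j133.5 Ω = 2204∠3.5° Ω.

Z = 2200 + j133.5 Ω = 2204∠3.5° Ω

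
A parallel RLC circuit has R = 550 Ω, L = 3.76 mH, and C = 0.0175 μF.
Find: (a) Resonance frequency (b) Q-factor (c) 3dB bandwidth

Step 1 — Resonance: ω₀ = 1/√(LC) = 1/√(0.00376·1.75e-08) = 1.233e+05 rad/s.
Step 2 — f₀ = ω₀/(2π) = 1.962e+04 Hz.
Step 3 — Parallel Q: Q = R/(ω₀L) = 550/(1.233e+05·0.00376) = 1.187.
Step 4 — Bandwidth: Δω = ω₀/Q = 1.039e+05 rad/s; BW = Δω/(2π) = 1.654e+04 Hz.

(a) f₀ = 1.962e+04 Hz  (b) Q = 1.187  (c) BW = 1.654e+04 Hz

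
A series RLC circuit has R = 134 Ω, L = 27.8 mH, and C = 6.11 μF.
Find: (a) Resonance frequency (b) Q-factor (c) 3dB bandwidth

Step 1 — Resonance condition Im(Z)=0 gives ω₀ = 1/√(LC).
Step 2 — ω₀ = 1/√(0.0278·6.11e-06) = 2426 rad/s.
Step 3 — f₀ = ω₀/(2π) = 386.2 Hz.
Step 4 — Series Q: Q = ω₀L/R = 2426·0.0278/134 = 0.5034.
Step 5 — 3dB bandwidth: Δω = ω₀/Q = 4820 rad/s; BW = Δω/(2π) = 767.1 Hz.

(a) f₀ = 386.2 Hz  (b) Q = 0.5034  (c) BW = 767.1 Hz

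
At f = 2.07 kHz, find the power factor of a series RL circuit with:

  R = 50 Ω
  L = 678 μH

Step 1 — Angular frequency: ω = 2π·f = 2π·2070 = 1.301e+04 rad/s.
Step 2 — Component impedances:
  R: Z = R = 50 Ω
  L: Z = jωL = j·1.301e+04·0.000678 = 0 + j8.818 Ω
Step 3 — Series combination: Z_total = R + L = 50 + j8.818 Ω = 50.77∠10.0° Ω.
Step 4 — Power factor: PF = cos(φ) = Re(Z)/|Z| = 50/50.77 = 0.9848.
Step 5 — Type: Im(Z) = 8.818 ⇒ lagging (phase φ = 10.0°).

PF = 0.9848 (lagging, φ = 10.0°)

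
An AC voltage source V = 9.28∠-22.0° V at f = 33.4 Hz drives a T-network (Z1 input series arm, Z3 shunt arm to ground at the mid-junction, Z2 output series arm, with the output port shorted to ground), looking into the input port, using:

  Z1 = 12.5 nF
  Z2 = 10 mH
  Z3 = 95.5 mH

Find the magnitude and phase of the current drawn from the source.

Step 1 — Angular frequency: ω = 2π·f = 2π·33.4 = 209.9 rad/s.
Step 2 — Component impedances:
  Z1: Z = 1/(jωC) = -j/(ω·C) = 0 - j3.812e+05 Ω
  Z2: Z = jωL = j·209.9·0.01 = 0 + j2.099 Ω
  Z3: Z = jωL = j·209.9·0.0955 = 0 + j20.04 Ω
Step 3 — With the output port shorted to ground, the output series arm Z2 runs from the junction to ground; the shunt arm Z3 also runs from the junction to ground. They appear in parallel: Z3 || Z2 = 0 + j1.9 Ω.
Step 4 — Series with input arm Z1: Z_in = Z1 + (Z3 || Z2) = 0 - j3.812e+05 Ω = 3.812e+05∠-90.0° Ω.
Step 5 — Source phasor: V = 9.28∠-22.0° V = 8.604 - j3.476 V.
Step 6 — Ohm's law: I = V / Z_total = (8.604 - j3.476) / (0 - j3.812e+05) = 9.119e-06 + j2.257e-05 A.
Step 7 — Convert to polar: |I| = 2.434e-05 A, ∠I = 68.0°.

I = 2.434e-05∠68.0° A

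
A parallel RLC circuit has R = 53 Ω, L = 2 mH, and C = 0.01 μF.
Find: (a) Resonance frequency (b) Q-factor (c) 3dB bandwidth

Step 1 — Resonance: ω₀ = 1/√(LC) = 1/√(0.002·1e-08) = 2.236e+05 rad/s.
Step 2 — f₀ = ω₀/(2π) = 3.559e+04 Hz.
Step 3 — Parallel Q: Q = R/(ω₀L) = 53/(2.236e+05·0.002) = 0.1185.
Step 4 — Bandwidth: Δω = ω₀/Q = 1.887e+06 rad/s; BW = Δω/(2π) = 3.003e+05 Hz.

(a) f₀ = 3.559e+04 Hz  (b) Q = 0.1185  (c) BW = 3.003e+05 Hz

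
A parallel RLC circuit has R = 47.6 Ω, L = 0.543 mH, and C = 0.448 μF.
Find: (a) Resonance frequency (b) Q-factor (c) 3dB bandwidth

Step 1 — Resonance: ω₀ = 1/√(LC) = 1/√(0.000543·4.48e-07) = 6.412e+04 rad/s.
Step 2 — f₀ = ω₀/(2π) = 1.02e+04 Hz.
Step 3 — Parallel Q: Q = R/(ω₀L) = 47.6/(6.412e+04·0.000543) = 1.367.
Step 4 — Bandwidth: Δω = ω₀/Q = 4.689e+04 rad/s; BW = Δω/(2π) = 7463 Hz.

(a) f₀ = 1.02e+04 Hz  (b) Q = 1.367  (c) BW = 7463 Hz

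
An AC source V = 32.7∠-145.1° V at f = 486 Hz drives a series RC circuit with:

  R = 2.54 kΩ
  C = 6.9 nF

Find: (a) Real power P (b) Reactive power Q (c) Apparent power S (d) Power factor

Step 1 — Angular frequency: ω = 2π·f = 2π·486 = 3054 rad/s.
Step 2 — Component impedances:
  R: Z = R = 2540 Ω
  C: Z = 1/(jωC) = -j/(ω·C) = 0 - j4.746e+04 Ω
Step 3 — Series combination: Z_total = R + C = 2540 - j4.746e+04 Ω = 4.753e+04∠-86.9° Ω.
Step 4 — Source phasor: V = 32.7∠-145.1° V = -26.82 - j18.71 V.
Step 5 — Current: I = V / Z = 0.0003629 - j0.0005845 A = 0.000688∠-58.2° A.
Step 6 — Complex power: S = V·I* = 0.001202 - j0.02247 VA.
Step 7 — Real power: P = Re(S) = 0.001202 W.
Step 8 — Reactive power: Q = Im(S) = -0.02247 VAR.
Step 9 — Apparent power: |S| = 0.0225 VA.
Step 10 — Power factor: PF = P/|S| = 0.05344 (leading).

(a) P = 0.001202 W  (b) Q = -0.02247 VAR  (c) S = 0.0225 VA  (d) PF = 0.05344 (leading)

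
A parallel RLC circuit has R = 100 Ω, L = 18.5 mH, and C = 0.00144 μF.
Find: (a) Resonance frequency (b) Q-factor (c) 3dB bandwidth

Step 1 — Resonance: ω₀ = 1/√(LC) = 1/√(0.0185·1.44e-09) = 1.937e+05 rad/s.
Step 2 — f₀ = ω₀/(2π) = 3.084e+04 Hz.
Step 3 — Parallel Q: Q = R/(ω₀L) = 100/(1.937e+05·0.0185) = 0.0279.
Step 4 — Bandwidth: Δω = ω₀/Q = 6.944e+06 rad/s; BW = Δω/(2π) = 1.105e+06 Hz.

(a) f₀ = 3.084e+04 Hz  (b) Q = 0.0279  (c) BW = 1.105e+06 Hz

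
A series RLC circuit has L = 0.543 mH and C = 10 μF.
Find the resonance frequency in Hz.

Step 1 — Resonance condition Im(Z)=0 gives ω₀ = 1/√(LC).
Step 2 — ω₀ = 1/√(0.000543·1e-05) = 1.357e+04 rad/s.
Step 3 — f₀ = ω₀/(2π) = 2160 Hz.

f₀ = 2160 Hz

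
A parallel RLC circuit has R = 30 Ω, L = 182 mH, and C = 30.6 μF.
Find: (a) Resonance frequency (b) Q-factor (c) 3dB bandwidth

Step 1 — Resonance: ω₀ = 1/√(LC) = 1/√(0.182·3.06e-05) = 423.7 rad/s.
Step 2 — f₀ = ω₀/(2π) = 67.44 Hz.
Step 3 — Parallel Q: Q = R/(ω₀L) = 30/(423.7·0.182) = 0.389.
Step 4 — Bandwidth: Δω = ω₀/Q = 1089 rad/s; BW = Δω/(2π) = 173.4 Hz.

(a) f₀ = 67.44 Hz  (b) Q = 0.389  (c) BW = 173.4 Hz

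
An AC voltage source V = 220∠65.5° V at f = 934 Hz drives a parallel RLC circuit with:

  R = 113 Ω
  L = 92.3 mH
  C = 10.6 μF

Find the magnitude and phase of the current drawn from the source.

Step 1 — Angular frequency: ω = 2π·f = 2π·934 = 5868 rad/s.
Step 2 — Component impedances:
  R: Z = R = 113 Ω
  L: Z = jωL = j·5868·0.0923 = 0 + j541.7 Ω
  C: Z = 1/(jωC) = -j/(ω·C) = 0 - j16.08 Ω
Step 3 — Parallel combination: 1/Z_total = 1/R + 1/L + 1/C; Z_total = 2.378 - j16.22 Ω = 16.39∠-81.7° Ω.
Step 4 — Source phasor: V = 220∠65.5° V = 91.23 + j200.2 V.
Step 5 — Ohm's law: I = V / Z_total = (91.23 + j200.2) / (2.378 - j16.22) = -11.28 + j7.278 A.
Step 6 — Convert to polar: |I| = 13.42 A, ∠I = 147.2°.

I = 13.42∠147.2° A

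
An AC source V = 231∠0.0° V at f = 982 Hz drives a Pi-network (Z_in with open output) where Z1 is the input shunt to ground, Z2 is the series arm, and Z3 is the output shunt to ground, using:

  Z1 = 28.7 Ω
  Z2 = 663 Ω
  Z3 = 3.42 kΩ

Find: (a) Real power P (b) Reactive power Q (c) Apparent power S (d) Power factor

Step 1 — Angular frequency: ω = 2π·f = 2π·982 = 6170 rad/s.
Step 2 — Component impedances:
  Z1: Z = R = 28.7 Ω
  Z2: Z = R = 663 Ω
  Z3: Z = R = 3420 Ω
Step 3 — With open output, the series arm Z2 and the output shunt Z3 appear in series to ground: Z2 + Z3 = 4083 Ω.
Step 4 — Parallel with input shunt Z1: Z_in = Z1 || (Z2 + Z3) = 28.5 Ω = 28.5∠0.0° Ω.
Step 5 — Source phasor: V = 231∠0.0° V = 231 V.
Step 6 — Current: I = V / Z = 8.105 A = 8.105∠0.0° A.
Step 7 — Complex power: S = V·I* = 1872 VA.
Step 8 — Real power: P = Re(S) = 1872 W.
Step 9 — Reactive power: Q = Im(S) = 0 VAR.
Step 10 — Apparent power: |S| = 1872 VA.
Step 11 — Power factor: PF = P/|S| = 1 (unity).

(a) P = 1872 W  (b) Q = 0 VAR  (c) S = 1872 VA  (d) PF = 1 (unity)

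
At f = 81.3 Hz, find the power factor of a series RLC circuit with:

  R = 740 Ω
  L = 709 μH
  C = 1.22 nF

Step 1 — Angular frequency: ω = 2π·f = 2π·81.3 = 510.8 rad/s.
Step 2 — Component impedances:
  R: Z = R = 740 Ω
  L: Z = jωL = j·510.8·0.000709 = 0 + j0.3622 Ω
  C: Z = 1/(jωC) = -j/(ω·C) = 0 - j1.605e+06 Ω
Step 3 — Series combination: Z_total = R + L + C = 740 - j1.605e+06 Ω = 1.605e+06∠-90.0° Ω.
Step 4 — Power factor: PF = cos(φ) = Re(Z)/|Z| = 740/1.6046e+06 = 0.0004612.
Step 5 — Type: Im(Z) = -1.605e+06 ⇒ leading (phase φ = -90.0°).

PF = 0.0004612 (leading, φ = -90.0°)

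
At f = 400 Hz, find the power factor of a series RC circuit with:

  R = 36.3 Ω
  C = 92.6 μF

Step 1 — Angular frequency: ω = 2π·f = 2π·400 = 2513 rad/s.
Step 2 — Component impedances:
  R: Z = R = 36.3 Ω
  C: Z = 1/(jωC) = -j/(ω·C) = 0 - j4.297 Ω
Step 3 — Series combination: Z_total = R + C = 36.3 - j4.297 Ω = 36.55∠-6.8° Ω.
Step 4 — Power factor: PF = cos(φ) = Re(Z)/|Z| = 36.3/36.553 = 0.9931.
Step 5 — Type: Im(Z) = -4.297 ⇒ leading (phase φ = -6.8°).

PF = 0.9931 (leading, φ = -6.8°)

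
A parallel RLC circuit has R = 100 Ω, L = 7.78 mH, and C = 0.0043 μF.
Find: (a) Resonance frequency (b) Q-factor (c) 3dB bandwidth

Step 1 — Resonance: ω₀ = 1/√(LC) = 1/√(0.00778·4.3e-09) = 1.729e+05 rad/s.
Step 2 — f₀ = ω₀/(2π) = 2.752e+04 Hz.
Step 3 — Parallel Q: Q = R/(ω₀L) = 100/(1.729e+05·0.00778) = 0.07434.
Step 4 — Bandwidth: Δω = ω₀/Q = 2.326e+06 rad/s; BW = Δω/(2π) = 3.701e+05 Hz.

(a) f₀ = 2.752e+04 Hz  (b) Q = 0.07434  (c) BW = 3.701e+05 Hz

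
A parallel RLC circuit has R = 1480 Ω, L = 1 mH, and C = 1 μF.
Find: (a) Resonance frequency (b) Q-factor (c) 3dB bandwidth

Step 1 — Resonance: ω₀ = 1/√(LC) = 1/√(0.001·1e-06) = 3.162e+04 rad/s.
Step 2 — f₀ = ω₀/(2π) = 5033 Hz.
Step 3 — Parallel Q: Q = R/(ω₀L) = 1480/(3.162e+04·0.001) = 46.8.
Step 4 — Bandwidth: Δω = ω₀/Q = 675.7 rad/s; BW = Δω/(2π) = 107.5 Hz.

(a) f₀ = 5033 Hz  (b) Q = 46.8  (c) BW = 107.5 Hz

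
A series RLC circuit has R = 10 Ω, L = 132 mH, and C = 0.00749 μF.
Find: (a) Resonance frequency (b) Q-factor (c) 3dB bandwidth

Step 1 — Resonance: ω₀ = 1/√(LC) = 1/√(0.132·7.49e-09) = 3.18e+04 rad/s.
Step 2 — f₀ = ω₀/(2π) = 5062 Hz.
Step 3 — Series Q: Q = ω₀L/R = 3.18e+04·0.132/10 = 419.8.
Step 4 — Bandwidth: Δω = ω₀/Q = 75.76 rad/s; BW = Δω/(2π) = 12.06 Hz.

(a) f₀ = 5062 Hz  (b) Q = 419.8  (c) BW = 12.06 Hz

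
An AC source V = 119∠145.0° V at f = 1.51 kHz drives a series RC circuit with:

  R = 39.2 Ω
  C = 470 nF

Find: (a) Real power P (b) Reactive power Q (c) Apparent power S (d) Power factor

Step 1 — Angular frequency: ω = 2π·f = 2π·1510 = 9488 rad/s.
Step 2 — Component impedances:
  R: Z = R = 39.2 Ω
  C: Z = 1/(jωC) = -j/(ω·C) = 0 - j224.3 Ω
Step 3 — Series combination: Z_total = R + C = 39.2 - j224.3 Ω = 227.7∠-80.1° Ω.
Step 4 — Source phasor: V = 119∠145.0° V = -97.48 + j68.26 V.
Step 5 — Current: I = V / Z = -0.3691 - j0.3702 A = 0.5227∠-134.9° A.
Step 6 — Complex power: S = V·I* = 10.71 - j61.27 VA.
Step 7 — Real power: P = Re(S) = 10.71 W.
Step 8 — Reactive power: Q = Im(S) = -61.27 VAR.
Step 9 — Apparent power: |S| = 62.2 VA.
Step 10 — Power factor: PF = P/|S| = 0.1722 (leading).

(a) P = 10.71 W  (b) Q = -61.27 VAR  (c) S = 62.2 VA  (d) PF = 0.1722 (leading)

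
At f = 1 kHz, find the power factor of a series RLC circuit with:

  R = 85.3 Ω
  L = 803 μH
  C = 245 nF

Step 1 — Angular frequency: ω = 2π·f = 2π·1000 = 6283 rad/s.
Step 2 — Component impedances:
  R: Z = R = 85.3 Ω
  L: Z = jωL = j·6283·0.000803 = 0 + j5.045 Ω
  C: Z = 1/(jωC) = -j/(ω·C) = 0 - j649.6 Ω
Step 3 — Series combination: Z_total = R + L + C = 85.3 - j644.6 Ω = 650.2∠-82.5° Ω.
Step 4 — Power factor: PF = cos(φ) = Re(Z)/|Z| = 85.3/650.2 = 0.1312.
Step 5 — Type: Im(Z) = -644.6 ⇒ leading (phase φ = -82.5°).

PF = 0.1312 (leading, φ = -82.5°)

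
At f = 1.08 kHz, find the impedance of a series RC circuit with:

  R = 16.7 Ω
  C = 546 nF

Step 1 — Angular frequency: ω = 2π·f = 2π·1080 = 6786 rad/s.
Step 2 — Component impedances:
  R: Z = R = 16.7 Ω
  C: Z = 1/(jωC) = -j/(ω·C) = 0 - j269.9 Ω
Step 3 — Series combination: Z_total = R + C = 16.7 - j269.9 Ω = 270.4∠-86.5° Ω.

Z = 16.7 - j269.9 Ω = 270.4∠-86.5° Ω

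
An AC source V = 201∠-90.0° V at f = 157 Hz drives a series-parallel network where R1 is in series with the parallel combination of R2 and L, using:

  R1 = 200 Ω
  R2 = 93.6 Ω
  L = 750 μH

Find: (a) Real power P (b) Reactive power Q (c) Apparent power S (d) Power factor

Step 1 — Angular frequency: ω = 2π·f = 2π·157 = 986.5 rad/s.
Step 2 — Component impedances:
  R1: Z = R = 200 Ω
  R2: Z = R = 93.6 Ω
  L: Z = jωL = j·986.5·0.00075 = 0 + j0.7398 Ω
Step 3 — Parallel branch: R2 || L = 1/(1/R2 + 1/L) = 0.005848 + j0.7398 Ω.
Step 4 — Series with R1: Z_total = R1 + (R2 || L) = 200 + j0.7398 Ω = 200∠0.2° Ω.
Step 5 — Source phasor: V = 201∠-90.0° V = 0 - j201 V.
Step 6 — Current: I = V / Z = -0.003717 - j1.005 A = 1.005∠-90.2° A.
Step 7 — Complex power: S = V·I* = 202 + j0.7472 VA.
Step 8 — Real power: P = Re(S) = 202 W.
Step 9 — Reactive power: Q = Im(S) = 0.7472 VAR.
Step 10 — Apparent power: |S| = 202 VA.
Step 11 — Power factor: PF = P/|S| = 1 (lagging).

(a) P = 202 W  (b) Q = 0.7472 VAR  (c) S = 202 VA  (d) PF = 1 (lagging)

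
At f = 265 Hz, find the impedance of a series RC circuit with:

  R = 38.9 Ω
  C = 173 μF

Step 1 — Angular frequency: ω = 2π·f = 2π·265 = 1665 rad/s.
Step 2 — Component impedances:
  R: Z = R = 38.9 Ω
  C: Z = 1/(jωC) = -j/(ω·C) = 0 - j3.472 Ω
Step 3 — Series combination: Z_total = R + C = 38.9 - j3.472 Ω = 39.05∠-5.1° Ω.

Z = 38.9 - j3.472 Ω = 39.05∠-5.1° Ω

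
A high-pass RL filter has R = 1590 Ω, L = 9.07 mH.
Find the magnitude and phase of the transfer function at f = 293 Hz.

Step 1 — Angular frequency: ω = 2π·293 = 1841 rad/s.
Step 2 — Transfer function: H(jω) = jωL/(R + jωL).
Step 3 — Numerator jωL = j·16.7; denominator R + jωL = 1590 + j16.7.
Step 4 — H = 0.0001103 + j0.0105.
Step 5 — Magnitude: |H| = 0.0105 (-39.6 dB); phase: φ = 89.4°.

|H| = 0.0105 (-39.6 dB), φ = 89.4°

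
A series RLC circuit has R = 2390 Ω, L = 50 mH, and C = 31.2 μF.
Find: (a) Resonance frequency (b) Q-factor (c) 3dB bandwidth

Step 1 — Resonance: ω₀ = 1/√(LC) = 1/√(0.05·3.12e-05) = 800.6 rad/s.
Step 2 — f₀ = ω₀/(2π) = 127.4 Hz.
Step 3 — Series Q: Q = ω₀L/R = 800.6·0.05/2390 = 0.01675.
Step 4 — Bandwidth: Δω = ω₀/Q = 4.78e+04 rad/s; BW = Δω/(2π) = 7608 Hz.

(a) f₀ = 127.4 Hz  (b) Q = 0.01675  (c) BW = 7608 Hz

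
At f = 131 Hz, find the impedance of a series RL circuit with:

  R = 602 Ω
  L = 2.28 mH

Step 1 — Angular frequency: ω = 2π·f = 2π·131 = 823.1 rad/s.
Step 2 — Component impedances:
  R: Z = R = 602 Ω
  L: Z = jωL = j·823.1·0.00228 = 0 + j1.877 Ω
Step 3 — Series combination: Z_total = R + L = 602 + j1.877 Ω = 602∠0.2° Ω.

Z = 602 + j1.877 Ω = 602∠0.2° Ω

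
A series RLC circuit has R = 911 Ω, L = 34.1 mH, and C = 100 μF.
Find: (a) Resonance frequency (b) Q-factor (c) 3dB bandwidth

Step 1 — Resonance: ω₀ = 1/√(LC) = 1/√(0.0341·0.0001) = 541.5 rad/s.
Step 2 — f₀ = ω₀/(2π) = 86.19 Hz.
Step 3 — Series Q: Q = ω₀L/R = 541.5·0.0341/911 = 0.02027.
Step 4 — Bandwidth: Δω = ω₀/Q = 2.672e+04 rad/s; BW = Δω/(2π) = 4252 Hz.

(a) f₀ = 86.19 Hz  (b) Q = 0.02027  (c) BW = 4252 Hz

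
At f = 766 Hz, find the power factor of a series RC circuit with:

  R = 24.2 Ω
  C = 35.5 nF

Step 1 — Angular frequency: ω = 2π·f = 2π·766 = 4813 rad/s.
Step 2 — Component impedances:
  R: Z = R = 24.2 Ω
  C: Z = 1/(jωC) = -j/(ω·C) = 0 - j5853 Ω
Step 3 — Series combination: Z_total = R + C = 24.2 - j5853 Ω = 5853∠-89.8° Ω.
Step 4 — Power factor: PF = cos(φ) = Re(Z)/|Z| = 24.2/5853 = 0.004135.
Step 5 — Type: Im(Z) = -5853 ⇒ leading (phase φ = -89.8°).

PF = 0.004135 (leading, φ = -89.8°)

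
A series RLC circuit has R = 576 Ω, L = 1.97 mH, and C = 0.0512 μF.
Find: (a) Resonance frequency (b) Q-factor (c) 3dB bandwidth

Step 1 — Resonance condition Im(Z)=0 gives ω₀ = 1/√(LC).
Step 2 — ω₀ = 1/√(0.00197·5.12e-08) = 9.957e+04 rad/s.
Step 3 — f₀ = ω₀/(2π) = 1.585e+04 Hz.
Step 4 — Series Q: Q = ω₀L/R = 9.957e+04·0.00197/576 = 0.3405.
Step 5 — 3dB bandwidth: Δω = ω₀/Q = 2.924e+05 rad/s; BW = Δω/(2π) = 4.653e+04 Hz.

(a) f₀ = 1.585e+04 Hz  (b) Q = 0.3405  (c) BW = 4.653e+04 Hz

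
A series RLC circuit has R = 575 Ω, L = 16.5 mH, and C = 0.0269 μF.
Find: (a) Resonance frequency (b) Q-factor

Step 1 — Resonance condition Im(Z)=0 gives ω₀ = 1/√(LC).
Step 2 — ω₀ = 1/√(0.0165·2.69e-08) = 4.747e+04 rad/s.
Step 3 — f₀ = ω₀/(2π) = 7554 Hz.
Step 4 — Series Q: Q = ω₀L/R = 4.747e+04·0.0165/575 = 1.362.

(a) f₀ = 7554 Hz  (b) Q = 1.362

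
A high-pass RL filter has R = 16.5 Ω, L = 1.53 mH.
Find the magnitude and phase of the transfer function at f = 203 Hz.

Step 1 — Angular frequency: ω = 2π·203 = 1275 rad/s.
Step 2 — Transfer function: H(jω) = jωL/(R + jωL).
Step 3 — Numerator jωL = j·1.951; denominator R + jωL = 16.5 + j1.951.
Step 4 — H = 0.0138 + j0.1166.
Step 5 — Magnitude: |H| = 0.1175 (-18.6 dB); phase: φ = 83.3°.

|H| = 0.1175 (-18.6 dB), φ = 83.3°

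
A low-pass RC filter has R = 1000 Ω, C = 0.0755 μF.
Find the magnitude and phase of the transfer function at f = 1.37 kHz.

Step 1 — Angular frequency: ω = 2π·1370 = 8608 rad/s.
Step 2 — Transfer function: H(jω) = 1/(1 + jωRC).
Step 3 — Denominator: 1 + jωRC = 1 + j·8608·1000·7.55e-08 = 1 + j0.6499.
Step 4 — H = 0.7031 - j0.4569.
Step 5 — Magnitude: |H| = 0.8385 (-1.5 dB); phase: φ = -33.0°.

|H| = 0.8385 (-1.5 dB), φ = -33.0°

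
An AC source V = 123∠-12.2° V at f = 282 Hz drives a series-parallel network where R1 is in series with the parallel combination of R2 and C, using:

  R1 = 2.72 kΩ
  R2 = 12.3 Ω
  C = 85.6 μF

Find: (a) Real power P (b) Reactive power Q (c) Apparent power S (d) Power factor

Step 1 — Angular frequency: ω = 2π·f = 2π·282 = 1772 rad/s.
Step 2 — Component impedances:
  R1: Z = R = 2720 Ω
  R2: Z = R = 12.3 Ω
  C: Z = 1/(jωC) = -j/(ω·C) = 0 - j6.593 Ω
Step 3 — Parallel branch: R2 || C = 1/(1/R2 + 1/C) = 2.745 - j5.122 Ω.
Step 4 — Series with R1: Z_total = R1 + (R2 || C) = 2723 - j5.122 Ω = 2723∠-0.1° Ω.
Step 5 — Source phasor: V = 123∠-12.2° V = 120.2 - j25.99 V.
Step 6 — Current: I = V / Z = 0.04417 - j0.009464 A = 0.04517∠-12.1° A.
Step 7 — Complex power: S = V·I* = 5.557 - j0.01045 VA.
Step 8 — Real power: P = Re(S) = 5.557 W.
Step 9 — Reactive power: Q = Im(S) = -0.01045 VAR.
Step 10 — Apparent power: |S| = 5.557 VA.
Step 11 — Power factor: PF = P/|S| = 1 (leading).

(a) P = 5.557 W  (b) Q = -0.01045 VAR  (c) S = 5.557 VA  (d) PF = 1 (leading)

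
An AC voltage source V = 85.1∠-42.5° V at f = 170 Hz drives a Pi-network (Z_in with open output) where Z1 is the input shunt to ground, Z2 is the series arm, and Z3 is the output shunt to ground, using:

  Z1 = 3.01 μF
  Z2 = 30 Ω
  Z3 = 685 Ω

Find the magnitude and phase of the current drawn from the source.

Step 1 — Angular frequency: ω = 2π·f = 2π·170 = 1068 rad/s.
Step 2 — Component impedances:
  Z1: Z = 1/(jωC) = -j/(ω·C) = 0 - j311 Ω
  Z2: Z = R = 30 Ω
  Z3: Z = R = 685 Ω
Step 3 — With open output, the series arm Z2 and the output shunt Z3 appear in series to ground: Z2 + Z3 = 715 Ω.
Step 4 — Parallel with input shunt Z1: Z_in = Z1 || (Z2 + Z3) = 113.8 - j261.5 Ω = 285.2∠-66.5° Ω.
Step 5 — Source phasor: V = 85.1∠-42.5° V = 62.74 - j57.49 V.
Step 6 — Ohm's law: I = V / Z_total = (62.74 - j57.49) / (113.8 - j261.5) = 0.2726 + j0.1213 A.
Step 7 — Convert to polar: |I| = 0.2984 A, ∠I = 24.0°.

I = 0.2984∠24.0° A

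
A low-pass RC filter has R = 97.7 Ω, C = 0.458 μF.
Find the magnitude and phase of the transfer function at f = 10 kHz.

Step 1 — Angular frequency: ω = 2π·1e+04 = 6.283e+04 rad/s.
Step 2 — Transfer function: H(jω) = 1/(1 + jωRC).
Step 3 — Denominator: 1 + jωRC = 1 + j·6.283e+04·97.7·4.58e-07 = 1 + j2.812.
Step 4 — H = 0.1123 - j0.3157.
Step 5 — Magnitude: |H| = 0.3351 (-9.5 dB); phase: φ = -70.4°.

|H| = 0.3351 (-9.5 dB), φ = -70.4°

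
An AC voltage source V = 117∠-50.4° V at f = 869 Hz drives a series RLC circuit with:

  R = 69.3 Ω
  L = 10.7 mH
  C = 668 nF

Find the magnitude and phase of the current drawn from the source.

Step 1 — Angular frequency: ω = 2π·f = 2π·869 = 5460 rad/s.
Step 2 — Component impedances:
  R: Z = R = 69.3 Ω
  L: Z = jωL = j·5460·0.0107 = 0 + j58.42 Ω
  C: Z = 1/(jωC) = -j/(ω·C) = 0 - j274.2 Ω
Step 3 — Series combination: Z_total = R + L + C = 69.3 - j215.7 Ω = 226.6∠-72.2° Ω.
Step 4 — Source phasor: V = 117∠-50.4° V = 74.58 - j90.15 V.
Step 5 — Ohm's law: I = V / Z_total = (74.58 - j90.15) / (69.3 - j215.7) = 0.4794 + j0.1917 A.
Step 6 — Convert to polar: |I| = 0.5163 A, ∠I = 21.8°.

I = 0.5163∠21.8° A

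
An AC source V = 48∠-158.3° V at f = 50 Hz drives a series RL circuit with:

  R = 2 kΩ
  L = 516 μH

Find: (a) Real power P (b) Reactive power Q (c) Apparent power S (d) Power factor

Step 1 — Angular frequency: ω = 2π·f = 2π·50 = 314.2 rad/s.
Step 2 — Component impedances:
  R: Z = R = 2000 Ω
  L: Z = jωL = j·314.2·0.000516 = 0 + j0.1621 Ω
Step 3 — Series combination: Z_total = R + L = 2000 + j0.1621 Ω = 2000∠0.0° Ω.
Step 4 — Source phasor: V = 48∠-158.3° V = -44.6 - j17.75 V.
Step 5 — Current: I = V / Z = -0.0223 - j0.008872 A = 0.024∠-158.3° A.
Step 6 — Complex power: S = V·I* = 1.152 + j9.337e-05 VA.
Step 7 — Real power: P = Re(S) = 1.152 W.
Step 8 — Reactive power: Q = Im(S) = 9.337e-05 VAR.
Step 9 — Apparent power: |S| = 1.152 VA.
Step 10 — Power factor: PF = P/|S| = 1 (lagging).

(a) P = 1.152 W  (b) Q = 9.337e-05 VAR  (c) S = 1.152 VA  (d) PF = 1 (lagging)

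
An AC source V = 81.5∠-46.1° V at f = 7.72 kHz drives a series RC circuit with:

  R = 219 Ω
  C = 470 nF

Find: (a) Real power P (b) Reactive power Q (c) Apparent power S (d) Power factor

Step 1 — Angular frequency: ω = 2π·f = 2π·7720 = 4.851e+04 rad/s.
Step 2 — Component impedances:
  R: Z = R = 219 Ω
  C: Z = 1/(jωC) = -j/(ω·C) = 0 - j43.86 Ω
Step 3 — Series combination: Z_total = R + C = 219 - j43.86 Ω = 223.3∠-11.3° Ω.
Step 4 — Source phasor: V = 81.5∠-46.1° V = 56.51 - j58.72 V.
Step 5 — Current: I = V / Z = 0.2997 - j0.2081 A = 0.3649∠-34.8° A.
Step 6 — Complex power: S = V·I* = 29.16 - j5.84 VA.
Step 7 — Real power: P = Re(S) = 29.16 W.
Step 8 — Reactive power: Q = Im(S) = -5.84 VAR.
Step 9 — Apparent power: |S| = 29.74 VA.
Step 10 — Power factor: PF = P/|S| = 0.9805 (leading).

(a) P = 29.16 W  (b) Q = -5.84 VAR  (c) S = 29.74 VA  (d) PF = 0.9805 (leading)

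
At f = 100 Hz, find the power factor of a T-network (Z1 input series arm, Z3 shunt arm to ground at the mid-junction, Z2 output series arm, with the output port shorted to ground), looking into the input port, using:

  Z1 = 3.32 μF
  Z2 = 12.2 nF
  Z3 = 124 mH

Step 1 — Angular frequency: ω = 2π·f = 2π·100 = 628.3 rad/s.
Step 2 — Component impedances:
  Z1: Z = 1/(jωC) = -j/(ω·C) = 0 - j479.4 Ω
  Z2: Z = 1/(jωC) = -j/(ω·C) = 0 - j1.305e+05 Ω
  Z3: Z = jωL = j·628.3·0.124 = 0 + j77.91 Ω
Step 3 — With the output port shorted to ground, the output series arm Z2 runs from the junction to ground; the shunt arm Z3 also runs from the junction to ground. They appear in parallel: Z3 || Z2 = 0 + j77.96 Ω.
Step 4 — Series with input arm Z1: Z_in = Z1 + (Z3 || Z2) = 0 - j401.4 Ω = 401.4∠-90.0° Ω.
Step 5 — Power factor: PF = cos(φ) = Re(Z)/|Z| = 0/401.4 = 0.
Step 6 — Type: Im(Z) = -401.4 ⇒ leading (phase φ = -90.0°).

PF = 0 (leading, φ = -90.0°)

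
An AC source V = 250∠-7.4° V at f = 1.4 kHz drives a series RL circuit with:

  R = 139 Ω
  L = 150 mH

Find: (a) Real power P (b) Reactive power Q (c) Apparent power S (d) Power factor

Step 1 — Angular frequency: ω = 2π·f = 2π·1400 = 8796 rad/s.
Step 2 — Component impedances:
  R: Z = R = 139 Ω
  L: Z = jωL = j·8796·0.15 = 0 + j1319 Ω
Step 3 — Series combination: Z_total = R + L = 139 + j1319 Ω = 1327∠84.0° Ω.
Step 4 — Source phasor: V = 250∠-7.4° V = 247.9 - j32.2 V.
Step 5 — Current: I = V / Z = -0.004559 - j0.1884 A = 0.1884∠-91.4° A.
Step 6 — Complex power: S = V·I* = 4.935 + j46.85 VA.
Step 7 — Real power: P = Re(S) = 4.935 W.
Step 8 — Reactive power: Q = Im(S) = 46.85 VAR.
Step 9 — Apparent power: |S| = 47.11 VA.
Step 10 — Power factor: PF = P/|S| = 0.1048 (lagging).

(a) P = 4.935 W  (b) Q = 46.85 VAR  (c) S = 47.11 VA  (d) PF = 0.1048 (lagging)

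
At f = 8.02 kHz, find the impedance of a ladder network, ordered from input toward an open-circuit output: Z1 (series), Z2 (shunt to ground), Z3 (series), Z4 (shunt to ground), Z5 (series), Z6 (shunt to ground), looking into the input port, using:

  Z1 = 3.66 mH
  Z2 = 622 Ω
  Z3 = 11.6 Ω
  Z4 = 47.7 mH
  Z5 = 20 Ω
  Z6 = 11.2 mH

Step 1 — Angular frequency: ω = 2π·f = 2π·8020 = 5.039e+04 rad/s.
Step 2 — Component impedances:
  Z1: Z = jωL = j·5.039e+04·0.00366 = 0 + j184.4 Ω
  Z2: Z = R = 622 Ω
  Z3: Z = R = 11.6 Ω
  Z4: Z = jωL = j·5.039e+04·0.0477 = 0 + j2404 Ω
  Z5: Z = R = 20 Ω
  Z6: Z = jωL = j·5.039e+04·0.0112 = 0 + j564.4 Ω
Step 3 — Ladder network (open output): work backward from the far end, alternating series and parallel combinations. Z_in = 223.1 + j466.4 Ω = 517∠64.4° Ω.

Z = 223.1 + j466.4 Ω = 517∠64.4° Ω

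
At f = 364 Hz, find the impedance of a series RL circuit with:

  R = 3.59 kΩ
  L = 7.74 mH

Step 1 — Angular frequency: ω = 2π·f = 2π·364 = 2287 rad/s.
Step 2 — Component impedances:
  R: Z = R = 3590 Ω
  L: Z = jωL = j·2287·0.00774 = 0 + j17.7 Ω
Step 3 — Series combination: Z_total = R + L = 3590 + j17.7 Ω = 3590∠0.3° Ω.

Z = 3590 + j17.7 Ω = 3590∠0.3° Ω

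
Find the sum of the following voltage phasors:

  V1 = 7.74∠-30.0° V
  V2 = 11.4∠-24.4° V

Step 1 — Convert each phasor to rectangular form:
  V1 = 7.74·(cos(-30.0°) + j·sin(-30.0°)) = 6.703 - j3.87 V
  V2 = 11.4·(cos(-24.4°) + j·sin(-24.4°)) = 10.38 - j4.709 V
Step 2 — Sum components: V_total = 17.08 - j8.579 V.
Step 3 — Convert to polar: |V_total| = 19.12 V, ∠V_total = -26.7°.

V_total = 19.12∠-26.7° V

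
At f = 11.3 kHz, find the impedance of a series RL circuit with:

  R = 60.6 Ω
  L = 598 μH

Step 1 — Angular frequency: ω = 2π·f = 2π·1.13e+04 = 7.1e+04 rad/s.
Step 2 — Component impedances:
  R: Z = R = 60.6 Ω
  L: Z = jωL = j·7.1e+04·0.000598 = 0 + j42.46 Ω
Step 3 — Series combination: Z_total = R + L = 60.6 + j42.46 Ω = 73.99∠35.0° Ω.

Z = 60.6 + j42.46 Ω = 73.99∠35.0° Ω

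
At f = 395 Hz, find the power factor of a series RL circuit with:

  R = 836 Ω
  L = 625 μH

Step 1 — Angular frequency: ω = 2π·f = 2π·395 = 2482 rad/s.
Step 2 — Component impedances:
  R: Z = R = 836 Ω
  L: Z = jωL = j·2482·0.000625 = 0 + j1.551 Ω
Step 3 — Series combination: Z_total = R + L = 836 + j1.551 Ω = 836∠0.1° Ω.
Step 4 — Power factor: PF = cos(φ) = Re(Z)/|Z| = 836/836 = 1.
Step 5 — Type: Im(Z) = 1.551 ⇒ lagging (phase φ = 0.1°).

PF = 1 (lagging, φ = 0.1°)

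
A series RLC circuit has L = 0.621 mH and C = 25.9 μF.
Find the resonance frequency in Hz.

Step 1 — Resonance condition Im(Z)=0 gives ω₀ = 1/√(LC).
Step 2 — ω₀ = 1/√(0.000621·2.59e-05) = 7885 rad/s.
Step 3 — f₀ = ω₀/(2π) = 1255 Hz.

f₀ = 1255 Hz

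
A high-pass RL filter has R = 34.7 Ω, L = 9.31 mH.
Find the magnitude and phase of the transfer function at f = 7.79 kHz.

Step 1 — Angular frequency: ω = 2π·7790 = 4.895e+04 rad/s.
Step 2 — Transfer function: H(jω) = jωL/(R + jωL).
Step 3 — Numerator jωL = j·455.7; denominator R + jωL = 34.7 + j455.7.
Step 4 — H = 0.9942 + j0.07571.
Step 5 — Magnitude: |H| = 0.9971 (-0.0 dB); phase: φ = 4.4°.

|H| = 0.9971 (-0.0 dB), φ = 4.4°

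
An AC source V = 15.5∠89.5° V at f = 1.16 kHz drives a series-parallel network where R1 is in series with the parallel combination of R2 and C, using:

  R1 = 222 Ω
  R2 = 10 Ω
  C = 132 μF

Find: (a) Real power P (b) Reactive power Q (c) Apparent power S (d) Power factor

Step 1 — Angular frequency: ω = 2π·f = 2π·1160 = 7288 rad/s.
Step 2 — Component impedances:
  R1: Z = R = 222 Ω
  R2: Z = R = 10 Ω
  C: Z = 1/(jωC) = -j/(ω·C) = 0 - j1.039 Ω
Step 3 — Parallel branch: R2 || C = 1/(1/R2 + 1/C) = 0.1069 - j1.028 Ω.
Step 4 — Series with R1: Z_total = R1 + (R2 || C) = 222.1 - j1.028 Ω = 222.1∠-0.3° Ω.
Step 5 — Source phasor: V = 15.5∠89.5° V = 0.1353 + j15.5 V.
Step 6 — Current: I = V / Z = 0.0002859 + j0.06978 A = 0.06979∠89.8° A.
Step 7 — Complex power: S = V·I* = 1.082 - j0.005008 VA.
Step 8 — Real power: P = Re(S) = 1.082 W.
Step 9 — Reactive power: Q = Im(S) = -0.005008 VAR.
Step 10 — Apparent power: |S| = 1.082 VA.
Step 11 — Power factor: PF = P/|S| = 1 (leading).

(a) P = 1.082 W  (b) Q = -0.005008 VAR  (c) S = 1.082 VA  (d) PF = 1 (leading)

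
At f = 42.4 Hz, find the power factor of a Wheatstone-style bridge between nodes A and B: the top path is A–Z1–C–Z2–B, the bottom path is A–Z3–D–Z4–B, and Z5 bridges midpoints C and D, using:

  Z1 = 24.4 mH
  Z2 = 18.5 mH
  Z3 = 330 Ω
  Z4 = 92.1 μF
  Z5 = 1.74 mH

Step 1 — Angular frequency: ω = 2π·f = 2π·42.4 = 266.4 rad/s.
Step 2 — Component impedances:
  Z1: Z = jωL = j·266.4·0.0244 = 0 + j6.5 Ω
  Z2: Z = jωL = j·266.4·0.0185 = 0 + j4.929 Ω
  Z3: Z = R = 330 Ω
  Z4: Z = 1/(jωC) = -j/(ω·C) = 0 - j40.76 Ω
  Z5: Z = jωL = j·266.4·0.00174 = 0 + j0.4635 Ω
Step 3 — Bridge requires nodal analysis (the Z5 bridge couples midpoints C and D, so the two paths cannot be reduced to a simple series/parallel combination). Setting node B to ground and injecting 1 A at node A, the 3-node admittance system at A, C, D solves to V_A = Z_AB = 0.1255 + j12.11 Ω = 12.11∠89.4° Ω.
Step 4 — Power factor: PF = cos(φ) = Re(Z)/|Z| = 0.1255/12.11 = 0.01036.
Step 5 — Type: Im(Z) = 12.11 ⇒ lagging (phase φ = 89.4°).

PF = 0.01036 (lagging, φ = 89.4°)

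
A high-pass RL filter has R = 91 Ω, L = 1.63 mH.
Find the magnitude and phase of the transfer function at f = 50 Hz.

Step 1 — Angular frequency: ω = 2π·50 = 314.2 rad/s.
Step 2 — Transfer function: H(jω) = jωL/(R + jωL).
Step 3 — Numerator jωL = j·0.5121; denominator R + jωL = 91 + j0.5121.
Step 4 — H = 3.166e-05 + j0.005627.
Step 5 — Magnitude: |H| = 0.005627 (-45.0 dB); phase: φ = 89.7°.

|H| = 0.005627 (-45.0 dB), φ = 89.7°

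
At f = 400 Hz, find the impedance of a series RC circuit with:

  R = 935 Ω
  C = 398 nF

Step 1 — Angular frequency: ω = 2π·f = 2π·400 = 2513 rad/s.
Step 2 — Component impedances:
  R: Z = R = 935 Ω
  C: Z = 1/(jωC) = -j/(ω·C) = 0 - j999.7 Ω
Step 3 — Series combination: Z_total = R + C = 935 - j999.7 Ω = 1369∠-46.9° Ω.

Z = 935 - j999.7 Ω = 1369∠-46.9° Ω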